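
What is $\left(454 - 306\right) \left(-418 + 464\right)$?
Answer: $6808$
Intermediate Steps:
$\left(454 - 306\right) \left(-418 + 464\right) = 148 \cdot 46 = 6808$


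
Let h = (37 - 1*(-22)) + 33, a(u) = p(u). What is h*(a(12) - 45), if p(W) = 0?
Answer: -4140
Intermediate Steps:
a(u) = 0
h = 92 (h = (37 + 22) + 33 = 59 + 33 = 92)
h*(a(12) - 45) = 92*(0 - 45) = 92*(-45) = -4140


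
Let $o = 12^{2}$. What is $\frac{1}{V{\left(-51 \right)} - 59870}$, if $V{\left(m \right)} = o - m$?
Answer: $- \frac{1}{59675} \approx -1.6757 \cdot 10^{-5}$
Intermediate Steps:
$o = 144$
$V{\left(m \right)} = 144 - m$
$\frac{1}{V{\left(-51 \right)} - 59870} = \frac{1}{\left(144 - -51\right) - 59870} = \frac{1}{\left(144 + 51\right) - 59870} = \frac{1}{195 - 59870} = \frac{1}{-59675} = - \frac{1}{59675}$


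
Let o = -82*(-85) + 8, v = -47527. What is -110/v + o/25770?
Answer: 55746351/204128465 ≈ 0.27309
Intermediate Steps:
o = 6978 (o = 6970 + 8 = 6978)
-110/v + o/25770 = -110/(-47527) + 6978/25770 = -110*(-1/47527) + 6978*(1/25770) = 110/47527 + 1163/4295 = 55746351/204128465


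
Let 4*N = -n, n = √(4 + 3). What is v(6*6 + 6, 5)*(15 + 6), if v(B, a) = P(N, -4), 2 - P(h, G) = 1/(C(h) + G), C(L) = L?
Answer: 3934/83 - 28*√7/83 ≈ 46.505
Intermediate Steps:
n = √7 ≈ 2.6458
N = -√7/4 (N = (-√7)/4 = -√7/4 ≈ -0.66144)
P(h, G) = 2 - 1/(G + h) (P(h, G) = 2 - 1/(h + G) = 2 - 1/(G + h))
v(B, a) = (-9 - √7/2)/(-4 - √7/4) (v(B, a) = (-1 + 2*(-4) + 2*(-√7/4))/(-4 - √7/4) = (-1 - 8 - √7/2)/(-4 - √7/4) = (-9 - √7/2)/(-4 - √7/4))
v(6*6 + 6, 5)*(15 + 6) = (562/249 - 4*√7/249)*(15 + 6) = (562/249 - 4*√7/249)*21 = 3934/83 - 28*√7/83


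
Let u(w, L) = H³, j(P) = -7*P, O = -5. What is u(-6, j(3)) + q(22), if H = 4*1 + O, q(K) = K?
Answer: 21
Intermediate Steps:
H = -1 (H = 4*1 - 5 = 4 - 5 = -1)
u(w, L) = -1 (u(w, L) = (-1)³ = -1)
u(-6, j(3)) + q(22) = -1 + 22 = 21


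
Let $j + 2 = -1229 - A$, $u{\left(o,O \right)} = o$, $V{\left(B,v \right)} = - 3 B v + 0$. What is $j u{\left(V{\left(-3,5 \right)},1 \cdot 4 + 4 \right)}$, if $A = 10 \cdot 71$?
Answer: $-87345$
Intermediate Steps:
$V{\left(B,v \right)} = - 3 B v$ ($V{\left(B,v \right)} = - 3 B v + 0 = - 3 B v$)
$A = 710$
$j = -1941$ ($j = -2 - 1939 = -1941$)
$j u{\left(V{\left(-3,5 \right)},1 \cdot 4 + 4 \right)} = - 1941 \left(\left(-3\right) \left(-3\right) 5\right) = \left(-1941\right) 45 = -87345$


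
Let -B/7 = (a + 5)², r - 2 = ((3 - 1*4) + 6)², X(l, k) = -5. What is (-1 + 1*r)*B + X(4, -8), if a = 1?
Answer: -6557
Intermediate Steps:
r = 27 (r = 2 + ((3 - 1*4) + 6)² = 2 + ((3 - 4) + 6)² = 2 + (-1 + 6)² = 2 + 5² = 2 + 25 = 27)
B = -252 (B = -7*(1 + 5)² = -7*6² = -7*36 = -252)
(-1 + 1*r)*B + X(4, -8) = (-1 + 1*27)*(-252) - 5 = (-1 + 27)*(-252) - 5 = 26*(-252) - 5 = -6552 - 5 = -6557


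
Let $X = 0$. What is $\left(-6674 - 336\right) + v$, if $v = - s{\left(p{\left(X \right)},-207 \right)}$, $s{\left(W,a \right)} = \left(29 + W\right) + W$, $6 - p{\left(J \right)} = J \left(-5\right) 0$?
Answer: $-7051$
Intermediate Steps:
$p{\left(J \right)} = 6$ ($p{\left(J \right)} = 6 - J \left(-5\right) 0 = 6 - - 5 J 0 = 6 - 0 = 6 + 0 = 6$)
$s{\left(W,a \right)} = 29 + 2 W$
$v = -41$ ($v = - (29 + 2 \cdot 6) = - (29 + 12) = \left(-1\right) 41 = -41$)
$\left(-6674 - 336\right) + v = \left(-6674 - 336\right) - 41 = -7010 - 41 = -7051$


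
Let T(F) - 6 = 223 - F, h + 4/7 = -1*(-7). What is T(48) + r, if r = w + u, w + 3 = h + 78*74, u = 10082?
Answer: 112269/7 ≈ 16038.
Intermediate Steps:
h = 45/7 (h = -4/7 - 1*(-7) = -4/7 + 7 = 45/7 ≈ 6.4286)
T(F) = 229 - F (T(F) = 6 + (223 - F) = 229 - F)
w = 40428/7 (w = -3 + (45/7 + 78*74) = -3 + (45/7 + 5772) = -3 + 40449/7 = 40428/7 ≈ 5775.4)
r = 111002/7 (r = 40428/7 + 10082 = 111002/7 ≈ 15857.)
T(48) + r = (229 - 1*48) + 111002/7 = (229 - 48) + 111002/7 = 181 + 111002/7 = 112269/7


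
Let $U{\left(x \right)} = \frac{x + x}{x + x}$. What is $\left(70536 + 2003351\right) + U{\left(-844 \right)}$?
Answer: $2073888$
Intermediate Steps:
$U{\left(x \right)} = 1$ ($U{\left(x \right)} = \frac{2 x}{2 x} = 2 x \frac{1}{2 x} = 1$)
$\left(70536 + 2003351\right) + U{\left(-844 \right)} = \left(70536 + 2003351\right) + 1 = 2073887 + 1 = 2073888$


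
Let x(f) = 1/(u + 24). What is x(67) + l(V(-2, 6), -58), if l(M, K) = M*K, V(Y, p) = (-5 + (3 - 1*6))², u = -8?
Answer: -59391/16 ≈ -3711.9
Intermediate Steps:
V(Y, p) = 64 (V(Y, p) = (-5 + (3 - 6))² = (-5 - 3)² = (-8)² = 64)
x(f) = 1/16 (x(f) = 1/(-8 + 24) = 1/16)
l(M, K) = K*M
x(67) + l(V(-2, 6), -58) = 1/16 - 58*64 = 1/16 - 3712 = -59391/16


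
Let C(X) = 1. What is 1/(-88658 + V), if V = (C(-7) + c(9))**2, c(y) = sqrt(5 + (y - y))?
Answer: -22163/1964794271 - sqrt(5)/3929588542 ≈ -1.1281e-5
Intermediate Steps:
c(y) = sqrt(5) (c(y) = sqrt(5 + 0) = sqrt(5))
V = (1 + sqrt(5))**2 ≈ 10.472
1/(-88658 + V) = 1/(-88658 + (1 + sqrt(5))**2)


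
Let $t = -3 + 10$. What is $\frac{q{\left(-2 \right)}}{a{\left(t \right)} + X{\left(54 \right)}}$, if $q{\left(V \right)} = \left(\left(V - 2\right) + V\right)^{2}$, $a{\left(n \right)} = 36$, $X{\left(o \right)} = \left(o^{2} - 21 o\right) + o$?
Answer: $\frac{1}{52} \approx 0.019231$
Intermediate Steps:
$X{\left(o \right)} = o^{2} - 20 o$
$t = 7$
$q{\left(V \right)} = \left(-2 + 2 V\right)^{2}$ ($q{\left(V \right)} = \left(\left(-2 + V\right) + V\right)^{2} = \left(-2 + 2 V\right)^{2}$)
$\frac{q{\left(-2 \right)}}{a{\left(t \right)} + X{\left(54 \right)}} = \frac{4 \left(-1 - 2\right)^{2}}{36 + 54 \left(-20 + 54\right)} = \frac{4 \left(-3\right)^{2}}{36 + 54 \cdot 34} = \frac{4 \cdot 9}{36 + 1836} = \frac{36}{1872} = 36 \cdot \frac{1}{1872} = \frac{1}{52}$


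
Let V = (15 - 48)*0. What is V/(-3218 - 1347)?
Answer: 0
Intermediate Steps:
V = 0 (V = -33*0 = 0)
V/(-3218 - 1347) = 0/(-3218 - 1347) = 0/(-4565) = 0*(-1/4565) = 0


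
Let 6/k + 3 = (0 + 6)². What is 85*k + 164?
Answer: 1974/11 ≈ 179.45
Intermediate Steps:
k = 2/11 (k = 6/(-3 + (0 + 6)²) = 6/(-3 + 6²) = 6/(-3 + 36) = 6/33 = 6*(1/33) = 2/11 ≈ 0.18182)
85*k + 164 = 85*(2/11) + 164 = 170/11 + 164 = 1974/11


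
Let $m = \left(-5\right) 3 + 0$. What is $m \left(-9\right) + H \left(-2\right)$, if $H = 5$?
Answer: $125$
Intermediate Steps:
$m = -15$ ($m = -15 + 0 = -15$)
$m \left(-9\right) + H \left(-2\right) = \left(-15\right) \left(-9\right) + 5 \left(-2\right) = 135 - 10 = 125$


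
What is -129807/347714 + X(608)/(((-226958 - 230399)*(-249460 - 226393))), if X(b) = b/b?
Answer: -28250507570181733/75674632256958994 ≈ -0.37332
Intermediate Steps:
X(b) = 1
-129807/347714 + X(608)/(((-226958 - 230399)*(-249460 - 226393))) = -129807/347714 + 1/((-226958 - 230399)*(-249460 - 226393)) = -129807*1/347714 + 1/(-457357*(-475853)) = -129807/347714 + 1/217634700521 = -28250507570181733/75674632256958994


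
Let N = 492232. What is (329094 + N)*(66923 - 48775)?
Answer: 14905424248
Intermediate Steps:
(329094 + N)*(66923 - 48775) = (329094 + 492232)*(66923 - 48775) = 821326*18148 = 14905424248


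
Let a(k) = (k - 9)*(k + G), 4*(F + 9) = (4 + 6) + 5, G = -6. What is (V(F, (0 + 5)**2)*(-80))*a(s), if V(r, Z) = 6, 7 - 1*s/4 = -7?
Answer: -1128000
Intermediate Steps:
s = 56 (s = 28 - 4*(-7) = 28 + 28 = 56)
F = -21/4 (F = -9 + ((4 + 6) + 5)/4 = -9 + (10 + 5)/4 = -9 + (1/4)*15 = -9 + 15/4 = -21/4 ≈ -5.2500)
a(k) = (-9 + k)*(-6 + k) (a(k) = (k - 9)*(k - 6) = (-9 + k)*(-6 + k))
(V(F, (0 + 5)**2)*(-80))*a(s) = (6*(-80))*(54 + 56**2 - 15*56) = -480*(54 + 3136 - 840) = -480*2350 = -1128000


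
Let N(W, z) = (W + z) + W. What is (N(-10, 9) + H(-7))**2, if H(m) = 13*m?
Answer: 10404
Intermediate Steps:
N(W, z) = z + 2*W
(N(-10, 9) + H(-7))**2 = ((9 + 2*(-10)) + 13*(-7))**2 = ((9 - 20) - 91)**2 = (-11 - 91)**2 = (-102)**2 = 10404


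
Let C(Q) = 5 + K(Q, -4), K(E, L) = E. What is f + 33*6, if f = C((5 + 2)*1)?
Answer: 210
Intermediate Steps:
C(Q) = 5 + Q
f = 12 (f = 5 + (5 + 2)*1 = 5 + 7*1 = 5 + 7 = 12)
f + 33*6 = 12 + 33*6 = 12 + 198 = 210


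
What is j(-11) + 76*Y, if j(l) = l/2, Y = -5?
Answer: -771/2 ≈ -385.50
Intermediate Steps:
j(l) = l/2 (j(l) = l*(1/2) = l/2)
j(-11) + 76*Y = (1/2)*(-11) + 76*(-5) = -11/2 - 380 = -771/2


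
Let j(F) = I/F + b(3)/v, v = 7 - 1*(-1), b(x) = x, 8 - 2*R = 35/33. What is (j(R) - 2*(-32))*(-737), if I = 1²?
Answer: -87307231/1832 ≈ -47657.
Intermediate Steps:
I = 1
R = 229/66 (R = 4 - 35/(2*33) = 4 - ½*35/33 = 4 - 35/66 = 229/66 ≈ 3.4697)
v = 8 (v = 7 + 1 = 8)
j(F) = 3/8 + 1/F (j(F) = 1/F + 3/8 = 3/8 + 1/F)
(j(R) - 2*(-32))*(-737) = ((3/8 + 1/(229/66)) - 2*(-32))*(-737) = ((3/8 + 66/229) + 64)*(-737) = (1215/1832 + 64)*(-737) = (118463/1832)*(-737) = -87307231/1832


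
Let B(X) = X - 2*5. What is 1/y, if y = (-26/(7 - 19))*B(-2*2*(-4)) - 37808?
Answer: -1/37795 ≈ -2.6459e-5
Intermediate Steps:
B(X) = -10 + X (B(X) = X - 10 = -10 + X)
y = -37795 (y = (-26/(7 - 19))*(-10 - 2*2*(-4)) - 37808 = (-26/(-12))*(-10 - 4*(-4)) - 37808 = (-26*(-1/12))*(-10 + 16) - 37808 = (13/6)*6 - 37808 = 13 - 37808 = -37795)
1/y = 1/(-37795) = -1/37795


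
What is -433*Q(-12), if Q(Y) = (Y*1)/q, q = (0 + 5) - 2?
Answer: 1732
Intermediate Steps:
q = 3 (q = 5 - 2 = 3)
Q(Y) = Y/3 (Q(Y) = (Y*1)/3 = Y*(⅓) = Y/3)
-433*Q(-12) = -433*(-12)/3 = -433*(-4) = 1732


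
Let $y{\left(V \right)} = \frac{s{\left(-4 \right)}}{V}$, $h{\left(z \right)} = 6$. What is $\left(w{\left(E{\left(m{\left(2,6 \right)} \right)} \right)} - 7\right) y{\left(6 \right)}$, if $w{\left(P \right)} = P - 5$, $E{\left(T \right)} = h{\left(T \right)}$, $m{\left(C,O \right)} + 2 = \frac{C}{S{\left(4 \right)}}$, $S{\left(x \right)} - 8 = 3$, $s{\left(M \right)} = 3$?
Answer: $-3$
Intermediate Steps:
$S{\left(x \right)} = 11$ ($S{\left(x \right)} = 8 + 3 = 11$)
$m{\left(C,O \right)} = -2 + \frac{C}{11}$
$E{\left(T \right)} = 6$
$y{\left(V \right)} = \frac{3}{V}$
$w{\left(P \right)} = -5 + P$
$\left(w{\left(E{\left(m{\left(2,6 \right)} \right)} \right)} - 7\right) y{\left(6 \right)} = \left(\left(-5 + 6\right) - 7\right) \frac{3}{6} = \left(1 - 7\right) 3 \cdot \frac{1}{6} = \left(-6\right) \frac{1}{2} = -3$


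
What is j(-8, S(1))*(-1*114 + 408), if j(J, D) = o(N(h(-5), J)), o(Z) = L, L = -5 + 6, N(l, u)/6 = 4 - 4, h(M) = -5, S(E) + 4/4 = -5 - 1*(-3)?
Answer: 294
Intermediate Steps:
S(E) = -3 (S(E) = -1 + (-5 - 1*(-3)) = -1 + (-5 + 3) = -1 - 2 = -3)
N(l, u) = 0 (N(l, u) = 6*(4 - 4) = 6*0 = 0)
L = 1
o(Z) = 1
j(J, D) = 1
j(-8, S(1))*(-1*114 + 408) = 1*(-1*114 + 408) = 1*(-114 + 408) = 1*294 = 294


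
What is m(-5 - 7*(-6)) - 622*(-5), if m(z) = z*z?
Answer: 4479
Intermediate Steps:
m(z) = z²
m(-5 - 7*(-6)) - 622*(-5) = (-5 - 7*(-6))² - 622*(-5) = (-5 + 42)² - 1*(-3110) = 37² + 3110 = 1369 + 3110 = 4479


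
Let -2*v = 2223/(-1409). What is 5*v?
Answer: 11115/2818 ≈ 3.9443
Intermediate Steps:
v = 2223/2818 (v = -2223/(2*(-1409)) = -2223*(-1)/(2*1409) = -½*(-2223/1409) = 2223/2818 ≈ 0.78886)
5*v = 5*(2223/2818) = 11115/2818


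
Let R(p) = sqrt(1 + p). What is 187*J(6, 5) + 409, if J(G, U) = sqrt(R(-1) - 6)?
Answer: 409 + 187*I*sqrt(6) ≈ 409.0 + 458.05*I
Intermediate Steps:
J(G, U) = I*sqrt(6) (J(G, U) = sqrt(sqrt(1 - 1) - 6) = sqrt(sqrt(0) - 6) = sqrt(0 - 6) = sqrt(-6) = I*sqrt(6))
187*J(6, 5) + 409 = 187*(I*sqrt(6)) + 409 = 187*I*sqrt(6) + 409 = 409 + 187*I*sqrt(6)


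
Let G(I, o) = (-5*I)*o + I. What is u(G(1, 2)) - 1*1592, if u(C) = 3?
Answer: -1589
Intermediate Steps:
G(I, o) = I - 5*I*o (G(I, o) = -5*I*o + I = I - 5*I*o)
u(G(1, 2)) - 1*1592 = 3 - 1*1592 = 3 - 1592 = -1589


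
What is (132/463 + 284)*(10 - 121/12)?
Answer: -32906/1389 ≈ -23.690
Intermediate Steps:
(132/463 + 284)*(10 - 121/12) = (132*(1/463) + 284)*(10 - 121/12) = (132/463 + 284)*(10 - 11*11/12) = 131624*(10 - 121/12)/463 = (131624/463)*(-1/12) = -32906/1389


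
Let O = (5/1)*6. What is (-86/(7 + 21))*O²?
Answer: -19350/7 ≈ -2764.3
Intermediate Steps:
O = 30 (O = (5*1)*6 = 5*6 = 30)
(-86/(7 + 21))*O² = -86/(7 + 21)*30² = -86/28*900 = -86*1/28*900 = -43/14*900 = -19350/7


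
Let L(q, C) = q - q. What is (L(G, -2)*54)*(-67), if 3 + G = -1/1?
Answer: 0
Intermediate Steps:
G = -4 (G = -3 - 1/1 = -3 - 1*1 = -3 - 1 = -4)
L(q, C) = 0
(L(G, -2)*54)*(-67) = (0*54)*(-67) = 0*(-67) = 0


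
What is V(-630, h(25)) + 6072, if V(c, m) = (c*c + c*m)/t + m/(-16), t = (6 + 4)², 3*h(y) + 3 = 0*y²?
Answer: 803789/80 ≈ 10047.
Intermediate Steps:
h(y) = -1 (h(y) = -1 + (0*y²)/3 = -1 + (⅓)*0 = -1 + 0 = -1)
t = 100 (t = 10² = 100)
V(c, m) = -m/16 + c²/100 + c*m/100 (V(c, m) = (c*c + c*m)/100 + m/(-16) = (c² + c*m)*(1/100) + m*(-1/16) = (c²/100 + c*m/100) - m/16 = -m/16 + c²/100 + c*m/100)
V(-630, h(25)) + 6072 = (-1/16*(-1) + (1/100)*(-630)² + (1/100)*(-630)*(-1)) + 6072 = (1/16 + (1/100)*396900 + 63/10) + 6072 = (1/16 + 3969 + 63/10) + 6072 = 318029/80 + 6072 = 803789/80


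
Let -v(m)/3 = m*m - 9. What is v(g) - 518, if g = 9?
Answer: -734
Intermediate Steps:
v(m) = 27 - 3*m**2 (v(m) = -3*(m*m - 9) = -3*(m**2 - 9) = -3*(-9 + m**2) = 27 - 3*m**2)
v(g) - 518 = (27 - 3*9**2) - 518 = (27 - 3*81) - 518 = (27 - 243) - 518 = -216 - 518 = -734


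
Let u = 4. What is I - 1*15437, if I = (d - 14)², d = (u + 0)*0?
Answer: -15241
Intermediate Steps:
d = 0 (d = (4 + 0)*0 = 4*0 = 0)
I = 196 (I = (0 - 14)² = (-14)² = 196)
I - 1*15437 = 196 - 1*15437 = 196 - 15437 = -15241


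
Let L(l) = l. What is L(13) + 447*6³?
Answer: 96565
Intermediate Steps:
L(13) + 447*6³ = 13 + 447*6³ = 13 + 447*216 = 13 + 96552 = 96565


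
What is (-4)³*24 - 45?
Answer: -1581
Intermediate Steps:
(-4)³*24 - 45 = -64*24 - 45 = -1536 - 45 = -1581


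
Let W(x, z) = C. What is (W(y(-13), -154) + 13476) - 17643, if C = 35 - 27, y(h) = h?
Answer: -4159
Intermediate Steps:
C = 8
W(x, z) = 8
(W(y(-13), -154) + 13476) - 17643 = (8 + 13476) - 17643 = 13484 - 17643 = -4159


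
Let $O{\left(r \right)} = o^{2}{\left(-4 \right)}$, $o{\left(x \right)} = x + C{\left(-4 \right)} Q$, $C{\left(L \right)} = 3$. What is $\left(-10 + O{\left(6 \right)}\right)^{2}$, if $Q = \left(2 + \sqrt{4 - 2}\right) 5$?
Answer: $2462256 + 1740960 \sqrt{2} \approx 4.9243 \cdot 10^{6}$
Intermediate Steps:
$Q = 10 + 5 \sqrt{2}$ ($Q = \left(2 + \sqrt{2}\right) 5 = 10 + 5 \sqrt{2} \approx 17.071$)
$o{\left(x \right)} = 30 + x + 15 \sqrt{2}$ ($o{\left(x \right)} = x + 3 \left(10 + 5 \sqrt{2}\right) = x + \left(30 + 15 \sqrt{2}\right) = 30 + x + 15 \sqrt{2}$)
$O{\left(r \right)} = \left(26 + 15 \sqrt{2}\right)^{2}$ ($O{\left(r \right)} = \left(30 - 4 + 15 \sqrt{2}\right)^{2} = \left(26 + 15 \sqrt{2}\right)^{2}$)
$\left(-10 + O{\left(6 \right)}\right)^{2} = \left(-10 + \left(1126 + 780 \sqrt{2}\right)\right)^{2} = \left(1116 + 780 \sqrt{2}\right)^{2}$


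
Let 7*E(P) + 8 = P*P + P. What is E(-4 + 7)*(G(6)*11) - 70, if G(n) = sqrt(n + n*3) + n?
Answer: -226/7 + 88*sqrt(6)/7 ≈ -1.4921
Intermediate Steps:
E(P) = -8/7 + P/7 + P**2/7 (E(P) = -8/7 + (P*P + P)/7 = -8/7 + (P**2 + P)/7 = -8/7 + (P + P**2)/7 = -8/7 + (P/7 + P**2/7) = -8/7 + P/7 + P**2/7)
G(n) = n + 2*sqrt(n) (G(n) = sqrt(n + 3*n) + n = sqrt(4*n) + n = 2*sqrt(n) + n = n + 2*sqrt(n))
E(-4 + 7)*(G(6)*11) - 70 = (-8/7 + (-4 + 7)/7 + (-4 + 7)**2/7)*((6 + 2*sqrt(6))*11) - 70 = (-8/7 + (1/7)*3 + (1/7)*3**2)*(66 + 22*sqrt(6)) - 70 = (-8/7 + 3/7 + (1/7)*9)*(66 + 22*sqrt(6)) - 70 = (-8/7 + 3/7 + 9/7)*(66 + 22*sqrt(6)) - 70 = 4*(66 + 22*sqrt(6))/7 - 70 = (264/7 + 88*sqrt(6)/7) - 70 = -226/7 + 88*sqrt(6)/7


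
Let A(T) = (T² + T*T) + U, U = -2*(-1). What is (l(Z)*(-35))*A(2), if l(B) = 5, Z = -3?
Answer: -1750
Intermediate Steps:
U = 2
A(T) = 2 + 2*T² (A(T) = (T² + T*T) + 2 = (T² + T²) + 2 = 2*T² + 2 = 2 + 2*T²)
(l(Z)*(-35))*A(2) = (5*(-35))*(2 + 2*2²) = -175*(2 + 2*4) = -175*(2 + 8) = -175*10 = -1750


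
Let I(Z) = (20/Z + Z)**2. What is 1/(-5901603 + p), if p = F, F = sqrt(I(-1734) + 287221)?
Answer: -4436170057467/26180512043581074788 - 867*sqrt(2476076344813)/26180512043581074788 ≈ -1.6950e-7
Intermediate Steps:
I(Z) = (Z + 20/Z)**2
F = sqrt(2476076344813)/867 (F = sqrt((20 + (-1734)**2)**2/(-1734)**2 + 287221) = sqrt((20 + 3006756)**2/3006756 + 287221) = sqrt((1/3006756)*3006776**2 + 287221) = sqrt((1/3006756)*9040701914176 + 287221) = sqrt(2260175478544/751689 + 287221) = sqrt(2476076344813/751689) = sqrt(2476076344813)/867 ≈ 1814.9)
p = sqrt(2476076344813)/867 ≈ 1814.9
1/(-5901603 + p) = 1/(-5901603 + sqrt(2476076344813)/867)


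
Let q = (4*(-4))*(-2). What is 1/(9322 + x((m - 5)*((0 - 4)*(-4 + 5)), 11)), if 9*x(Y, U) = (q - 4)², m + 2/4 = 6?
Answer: 9/84682 ≈ 0.00010628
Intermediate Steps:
m = 11/2 (m = -½ + 6 = 11/2 ≈ 5.5000)
q = 32 (q = -16*(-2) = 32)
x(Y, U) = 784/9 (x(Y, U) = (32 - 4)²/9 = (⅑)*28² = (⅑)*784 = 784/9)
1/(9322 + x((m - 5)*((0 - 4)*(-4 + 5)), 11)) = 1/(9322 + 784/9) = 1/(84682/9) = 9/84682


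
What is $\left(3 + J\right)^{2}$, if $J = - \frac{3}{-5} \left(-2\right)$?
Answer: $\frac{81}{25} \approx 3.24$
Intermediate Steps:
$J = - \frac{6}{5}$ ($J = \left(-3\right) \left(- \frac{1}{5}\right) \left(-2\right) = \frac{3}{5} \left(-2\right) = - \frac{6}{5} \approx -1.2$)
$\left(3 + J\right)^{2} = \left(3 - \frac{6}{5}\right)^{2} = \left(\frac{9}{5}\right)^{2} = \frac{81}{25}$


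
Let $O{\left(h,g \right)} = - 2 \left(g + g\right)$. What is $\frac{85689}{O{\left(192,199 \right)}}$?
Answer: $- \frac{85689}{796} \approx -107.65$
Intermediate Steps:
$O{\left(h,g \right)} = - 4 g$ ($O{\left(h,g \right)} = - 2 \cdot 2 g = - 4 g$)
$\frac{85689}{O{\left(192,199 \right)}} = \frac{85689}{\left(-4\right) 199} = \frac{85689}{-796} = 85689 \left(- \frac{1}{796}\right) = - \frac{85689}{796}$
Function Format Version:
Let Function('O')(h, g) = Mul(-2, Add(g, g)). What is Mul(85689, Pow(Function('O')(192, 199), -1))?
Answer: Rational(-85689, 796) ≈ -107.65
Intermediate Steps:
Function('O')(h, g) = Mul(-4, g) (Function('O')(h, g) = Mul(-2, Mul(2, g)) = Mul(-4, g))
Mul(85689, Pow(Function('O')(192, 199), -1)) = Mul(85689, Pow(Mul(-4, 199), -1)) = Mul(85689, Pow(-796, -1)) = Mul(85689, Rational(-1, 796)) = Rational(-85689, 796)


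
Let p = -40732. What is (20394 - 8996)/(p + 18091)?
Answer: -11398/22641 ≈ -0.50342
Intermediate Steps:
(20394 - 8996)/(p + 18091) = (20394 - 8996)/(-40732 + 18091) = 11398/(-22641) = 11398*(-1/22641) = -11398/22641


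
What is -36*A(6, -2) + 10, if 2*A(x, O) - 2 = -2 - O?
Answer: -26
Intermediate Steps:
A(x, O) = -O/2 (A(x, O) = 1 + (-2 - O)/2 = 1 + (-1 - O/2) = -O/2)
-36*A(6, -2) + 10 = -(-18)*(-2) + 10 = -36*1 + 10 = -36 + 10 = -26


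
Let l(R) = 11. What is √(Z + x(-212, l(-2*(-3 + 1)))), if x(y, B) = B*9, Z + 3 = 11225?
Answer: √11321 ≈ 106.40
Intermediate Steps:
Z = 11222 (Z = -3 + 11225 = 11222)
x(y, B) = 9*B
√(Z + x(-212, l(-2*(-3 + 1)))) = √(11222 + 9*11) = √(11222 + 99) = √11321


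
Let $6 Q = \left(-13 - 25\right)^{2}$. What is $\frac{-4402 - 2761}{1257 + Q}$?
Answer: $- \frac{21489}{4493} \approx -4.7828$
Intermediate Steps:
$Q = \frac{722}{3}$ ($Q = \frac{\left(-13 - 25\right)^{2}}{6} = \frac{\left(-38\right)^{2}}{6} = \frac{1}{6} \cdot 1444 = \frac{722}{3} \approx 240.67$)
$\frac{-4402 - 2761}{1257 + Q} = \frac{-4402 - 2761}{1257 + \frac{722}{3}} = - \frac{7163}{\frac{4493}{3}} = \left(-7163\right) \frac{3}{4493} = - \frac{21489}{4493}$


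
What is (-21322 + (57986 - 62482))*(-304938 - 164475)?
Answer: 12119304834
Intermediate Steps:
(-21322 + (57986 - 62482))*(-304938 - 164475) = (-21322 - 4496)*(-469413) = -25818*(-469413) = 12119304834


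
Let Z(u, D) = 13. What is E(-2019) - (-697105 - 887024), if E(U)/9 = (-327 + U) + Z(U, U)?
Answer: 1563132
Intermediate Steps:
E(U) = -2826 + 9*U (E(U) = 9*((-327 + U) + 13) = 9*(-314 + U) = -2826 + 9*U)
E(-2019) - (-697105 - 887024) = (-2826 + 9*(-2019)) - (-697105 - 887024) = (-2826 - 18171) - 1*(-1584129) = -20997 + 1584129 = 1563132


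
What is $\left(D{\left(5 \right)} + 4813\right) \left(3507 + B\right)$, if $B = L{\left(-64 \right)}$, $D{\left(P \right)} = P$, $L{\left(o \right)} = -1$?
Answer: $16891908$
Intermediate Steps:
$B = -1$
$\left(D{\left(5 \right)} + 4813\right) \left(3507 + B\right) = \left(5 + 4813\right) \left(3507 - 1\right) = 4818 \cdot 3506 = 16891908$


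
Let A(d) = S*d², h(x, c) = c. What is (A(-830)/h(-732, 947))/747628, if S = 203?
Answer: 4994525/25285847 ≈ 0.19752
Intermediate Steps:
A(d) = 203*d²
(A(-830)/h(-732, 947))/747628 = ((203*(-830)²)/947)/747628 = ((203*688900)*(1/947))*(1/747628) = (139846700*(1/947))*(1/747628) = (139846700/947)*(1/747628) = 4994525/25285847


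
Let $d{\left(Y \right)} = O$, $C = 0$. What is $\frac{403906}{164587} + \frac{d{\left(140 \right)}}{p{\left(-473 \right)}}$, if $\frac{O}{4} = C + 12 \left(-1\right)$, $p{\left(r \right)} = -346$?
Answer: $\frac{73825826}{28473551} \approx 2.5928$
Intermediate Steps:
$O = -48$ ($O = 4 \left(0 + 12 \left(-1\right)\right) = 4 \left(0 - 12\right) = 4 \left(-12\right) = -48$)
$d{\left(Y \right)} = -48$
$\frac{403906}{164587} + \frac{d{\left(140 \right)}}{p{\left(-473 \right)}} = \frac{403906}{164587} - \frac{48}{-346} = 403906 \cdot \frac{1}{164587} - - \frac{24}{173} = \frac{403906}{164587} + \frac{24}{173} = \frac{73825826}{28473551}$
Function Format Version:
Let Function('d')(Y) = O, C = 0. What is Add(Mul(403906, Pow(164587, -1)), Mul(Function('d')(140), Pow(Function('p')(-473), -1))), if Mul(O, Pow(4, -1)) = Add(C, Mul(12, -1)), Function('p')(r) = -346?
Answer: Rational(73825826, 28473551) ≈ 2.5928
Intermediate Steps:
O = -48 (O = Mul(4, Add(0, Mul(12, -1))) = Mul(4, Add(0, -12)) = Mul(4, -12) = -48)
Function('d')(Y) = -48
Add(Mul(403906, Pow(164587, -1)), Mul(Function('d')(140), Pow(Function('p')(-473), -1))) = Add(Mul(403906, Pow(164587, -1)), Mul(-48, Pow(-346, -1))) = Add(Mul(403906, Rational(1, 164587)), Mul(-48, Rational(-1, 346))) = Add(Rational(403906, 164587), Rational(24, 173)) = Rational(73825826, 28473551)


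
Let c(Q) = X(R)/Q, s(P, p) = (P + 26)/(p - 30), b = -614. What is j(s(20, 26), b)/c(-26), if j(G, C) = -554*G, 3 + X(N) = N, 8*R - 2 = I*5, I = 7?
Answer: -101936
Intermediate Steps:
s(P, p) = (26 + P)/(-30 + p)
R = 37/8 (R = ¼ + (7*5)/8 = ¼ + (⅛)*35 = ¼ + 35/8 = 37/8 ≈ 4.6250)
X(N) = -3 + N
c(Q) = 13/(8*Q) (c(Q) = (-3 + 37/8)/Q = 13/(8*Q))
j(s(20, 26), b)/c(-26) = (-554*(26 + 20)/(-30 + 26))/(((13/8)/(-26))) = (-554*46/(-4))/(((13/8)*(-1/26))) = (-(-277)*46/2)/(-1/16) = -554*(-23/2)*(-16) = 6371*(-16) = -101936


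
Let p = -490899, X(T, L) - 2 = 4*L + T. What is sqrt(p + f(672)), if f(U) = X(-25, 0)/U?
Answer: I*sqrt(13855134342)/168 ≈ 700.64*I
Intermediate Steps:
X(T, L) = 2 + T + 4*L (X(T, L) = 2 + (4*L + T) = 2 + (T + 4*L) = 2 + T + 4*L)
f(U) = -23/U (f(U) = (2 - 25 + 4*0)/U = (2 - 25 + 0)/U = -23/U)
sqrt(p + f(672)) = sqrt(-490899 - 23/672) = sqrt(-329884151/672) = I*sqrt(13855134342)/168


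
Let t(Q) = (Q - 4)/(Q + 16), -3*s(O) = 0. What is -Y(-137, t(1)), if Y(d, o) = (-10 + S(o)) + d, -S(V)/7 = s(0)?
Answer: 147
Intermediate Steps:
s(O) = 0 (s(O) = -1/3*0 = 0)
t(Q) = (-4 + Q)/(16 + Q)
S(V) = 0 (S(V) = -7*0 = 0)
Y(d, o) = -10 + d (Y(d, o) = (-10 + 0) + d = -10 + d)
-Y(-137, t(1)) = -(-10 - 137) = -1*(-147) = 147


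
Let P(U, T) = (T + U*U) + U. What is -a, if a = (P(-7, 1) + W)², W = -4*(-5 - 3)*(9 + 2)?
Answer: -156025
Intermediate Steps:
P(U, T) = T + U + U² (P(U, T) = (T + U²) + U = T + U + U²)
W = 352 (W = -(-32)*11 = -4*(-88) = 352)
a = 156025 (a = ((1 - 7 + (-7)²) + 352)² = ((1 - 7 + 49) + 352)² = (43 + 352)² = 395² = 156025)
-a = -1*156025 = -156025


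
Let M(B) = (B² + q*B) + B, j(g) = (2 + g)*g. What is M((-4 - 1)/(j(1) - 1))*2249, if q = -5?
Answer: 146185/4 ≈ 36546.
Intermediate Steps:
j(g) = g*(2 + g)
M(B) = B² - 4*B (M(B) = (B² - 5*B) + B = B² - 4*B)
M((-4 - 1)/(j(1) - 1))*2249 = (((-4 - 1)/(1*(2 + 1) - 1))*(-4 + (-4 - 1)/(1*(2 + 1) - 1)))*2249 = ((-5/(1*3 - 1))*(-4 - 5/(1*3 - 1)))*2249 = ((-5/(3 - 1))*(-4 - 5/(3 - 1)))*2249 = ((-5/2)*(-4 - 5/2))*2249 = ((-5*½)*(-4 - 5*½))*2249 = -5*(-4 - 5/2)/2*2249 = -5/2*(-13/2)*2249 = (65/4)*2249 = 146185/4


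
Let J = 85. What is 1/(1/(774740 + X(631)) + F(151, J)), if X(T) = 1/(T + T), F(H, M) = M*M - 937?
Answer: 977721881/6147915188990 ≈ 0.00015903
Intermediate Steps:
F(H, M) = -937 + M² (F(H, M) = M² - 937 = -937 + M²)
X(T) = 1/(2*T)
1/(1/(774740 + X(631)) + F(151, J)) = 1/(1/(774740 + (½)/631) + (-937 + 85²)) = 1/(1/(774740 + (½)*(1/631)) + (-937 + 7225)) = 1/(1/(774740 + 1/1262) + 6288) = 1/(1/(977721881/1262) + 6288) = 1/(1262/977721881 + 6288) = 1/(6147915188990/977721881) = 977721881/6147915188990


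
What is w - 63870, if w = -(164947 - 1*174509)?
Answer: -54308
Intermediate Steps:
w = 9562 (w = -(164947 - 174509) = -1*(-9562) = 9562)
w - 63870 = 9562 - 63870 = -54308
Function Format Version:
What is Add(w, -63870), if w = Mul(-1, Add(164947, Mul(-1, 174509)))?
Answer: -54308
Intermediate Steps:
w = 9562 (w = Mul(-1, Add(164947, -174509)) = Mul(-1, -9562) = 9562)
Add(w, -63870) = Add(9562, -63870) = -54308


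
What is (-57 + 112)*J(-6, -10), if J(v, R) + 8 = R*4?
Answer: -2640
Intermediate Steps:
J(v, R) = -8 + 4*R (J(v, R) = -8 + R*4 = -8 + 4*R)
(-57 + 112)*J(-6, -10) = (-57 + 112)*(-8 + 4*(-10)) = 55*(-8 - 40) = 55*(-48) = -2640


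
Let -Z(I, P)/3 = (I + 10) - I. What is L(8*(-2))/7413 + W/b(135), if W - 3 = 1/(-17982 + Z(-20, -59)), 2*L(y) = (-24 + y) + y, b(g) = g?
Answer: 3166439/171672372 ≈ 0.018445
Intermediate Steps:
Z(I, P) = -30 (Z(I, P) = -3*((I + 10) - I) = -3*((10 + I) - I) = -3*10 = -30)
L(y) = -12 + y (L(y) = ((-24 + y) + y)/2 = (-24 + 2*y)/2 = -12 + y)
W = 54035/18012 (W = 3 + 1/(-17982 - 30) = 3 + 1/(-18012) = 3 - 1/18012 = 54035/18012 ≈ 2.9999)
L(8*(-2))/7413 + W/b(135) = (-12 + 8*(-2))/7413 + (54035/18012)/135 = (-12 - 16)*(1/7413) + (54035/18012)*(1/135) = -28*1/7413 + 10807/486324 = -4/1059 + 10807/486324 = 3166439/171672372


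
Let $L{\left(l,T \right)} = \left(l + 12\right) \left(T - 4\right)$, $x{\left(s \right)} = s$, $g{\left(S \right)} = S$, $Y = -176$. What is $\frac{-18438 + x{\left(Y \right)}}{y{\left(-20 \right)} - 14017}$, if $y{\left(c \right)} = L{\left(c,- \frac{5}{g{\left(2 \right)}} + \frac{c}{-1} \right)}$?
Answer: $\frac{18614}{14125} \approx 1.3178$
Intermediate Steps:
$L{\left(l,T \right)} = \left(-4 + T\right) \left(12 + l\right)$ ($L{\left(l,T \right)} = \left(12 + l\right) \left(-4 + T\right) = \left(-4 + T\right) \left(12 + l\right)$)
$y{\left(c \right)} = -78 - 16 c + c \left(- \frac{5}{2} - c\right)$ ($y{\left(c \right)} = -48 - 4 c + 12 \left(- \frac{5}{2} + \frac{c}{-1}\right) + \left(- \frac{5}{2} + \frac{c}{-1}\right) c = -48 - 4 c + 12 \left(\left(-5\right) \frac{1}{2} + c \left(-1\right)\right) + \left(\left(-5\right) \frac{1}{2} + c \left(-1\right)\right) c = -48 - 4 c + 12 \left(- \frac{5}{2} - c\right) + \left(- \frac{5}{2} - c\right) c = -48 - 4 c - \left(30 + 12 c\right) + c \left(- \frac{5}{2} - c\right) = -78 - 16 c + c \left(- \frac{5}{2} - c\right)$)
$\frac{-18438 + x{\left(Y \right)}}{y{\left(-20 \right)} - 14017} = \frac{-18438 - 176}{\left(-78 - \left(-20\right)^{2} - -370\right) - 14017} = - \frac{18614}{\left(-78 - 400 + 370\right) - 14017} = - \frac{18614}{-108 - 14017} = - \frac{18614}{-14125} = \left(-18614\right) \left(- \frac{1}{14125}\right) = \frac{18614}{14125}$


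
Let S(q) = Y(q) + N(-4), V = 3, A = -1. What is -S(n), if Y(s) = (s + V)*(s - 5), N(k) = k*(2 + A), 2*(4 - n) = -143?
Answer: -22121/4 ≈ -5530.3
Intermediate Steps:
n = 151/2 (n = 4 - ½*(-143) = 4 + 143/2 = 151/2 ≈ 75.500)
N(k) = k (N(k) = k*(2 - 1) = k*1 = k)
Y(s) = (-5 + s)*(3 + s) (Y(s) = (s + 3)*(s - 5) = (3 + s)*(-5 + s) = (-5 + s)*(3 + s))
S(q) = -19 + q² - 2*q (S(q) = (-15 + q² - 2*q) - 4 = -19 + q² - 2*q)
-S(n) = -(-19 + (151/2)² - 2*151/2) = -(-19 + 22801/4 - 151) = -1*22121/4 = -22121/4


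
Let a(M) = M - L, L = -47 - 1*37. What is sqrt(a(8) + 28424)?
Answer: 2*sqrt(7129) ≈ 168.87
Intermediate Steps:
L = -84 (L = -47 - 37 = -84)
a(M) = 84 + M (a(M) = M - 1*(-84) = M + 84 = 84 + M)
sqrt(a(8) + 28424) = sqrt((84 + 8) + 28424) = sqrt(92 + 28424) = sqrt(28516) = 2*sqrt(7129)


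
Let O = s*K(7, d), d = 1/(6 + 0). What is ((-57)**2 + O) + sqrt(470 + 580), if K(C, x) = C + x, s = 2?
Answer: 9790/3 + 5*sqrt(42) ≈ 3295.7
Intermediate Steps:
d = 1/6 ≈ 0.16667
O = 43/3 (O = 2*(7 + 1/6) = 2*(43/6) = 43/3 ≈ 14.333)
((-57)**2 + O) + sqrt(470 + 580) = ((-57)**2 + 43/3) + sqrt(470 + 580) = (3249 + 43/3) + sqrt(1050) = 9790/3 + 5*sqrt(42)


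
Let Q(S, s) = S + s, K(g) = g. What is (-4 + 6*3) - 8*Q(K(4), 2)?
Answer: -34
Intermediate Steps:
(-4 + 6*3) - 8*Q(K(4), 2) = (-4 + 6*3) - 8*(4 + 2) = (-4 + 18) - 8*6 = 14 - 48 = -34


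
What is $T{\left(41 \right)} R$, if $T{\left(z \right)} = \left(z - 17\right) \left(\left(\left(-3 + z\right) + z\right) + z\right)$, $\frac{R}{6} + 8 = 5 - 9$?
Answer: $-207360$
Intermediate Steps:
$R = -72$ ($R = -48 + 6 \left(5 - 9\right) = -48 + 6 \left(-4\right) = -48 - 24 = -72$)
$T{\left(z \right)} = \left(-17 + z\right) \left(-3 + 3 z\right)$ ($T{\left(z \right)} = \left(-17 + z\right) \left(\left(-3 + 2 z\right) + z\right) = \left(-17 + z\right) \left(-3 + 3 z\right)$)
$T{\left(41 \right)} R = \left(51 - 2214 + 3 \cdot 41^{2}\right) \left(-72\right) = \left(51 - 2214 + 3 \cdot 1681\right) \left(-72\right) = \left(51 - 2214 + 5043\right) \left(-72\right) = 2880 \left(-72\right) = -207360$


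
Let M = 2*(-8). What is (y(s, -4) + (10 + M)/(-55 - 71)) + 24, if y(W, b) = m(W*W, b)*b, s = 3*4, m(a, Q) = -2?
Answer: 673/21 ≈ 32.048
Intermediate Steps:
s = 12
y(W, b) = -2*b
M = -16
(y(s, -4) + (10 + M)/(-55 - 71)) + 24 = (-2*(-4) + (10 - 16)/(-55 - 71)) + 24 = (8 - 6/(-126)) + 24 = (8 - 6*(-1/126)) + 24 = (8 + 1/21) + 24 = 169/21 + 24 = 673/21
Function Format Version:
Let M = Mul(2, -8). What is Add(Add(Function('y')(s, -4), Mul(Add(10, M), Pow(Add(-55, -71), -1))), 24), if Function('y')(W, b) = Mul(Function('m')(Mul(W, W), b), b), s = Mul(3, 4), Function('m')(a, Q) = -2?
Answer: Rational(673, 21) ≈ 32.048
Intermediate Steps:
s = 12
Function('y')(W, b) = Mul(-2, b)
M = -16
Add(Add(Function('y')(s, -4), Mul(Add(10, M), Pow(Add(-55, -71), -1))), 24) = Add(Add(Mul(-2, -4), Mul(Add(10, -16), Pow(Add(-55, -71), -1))), 24) = Add(Add(8, Mul(-6, Pow(-126, -1))), 24) = Add(Add(8, Mul(-6, Rational(-1, 126))), 24) = Add(Add(8, Rational(1, 21)), 24) = Add(Rational(169, 21), 24) = Rational(673, 21)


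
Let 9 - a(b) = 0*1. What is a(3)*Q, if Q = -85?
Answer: -765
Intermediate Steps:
a(b) = 9 (a(b) = 9 - 0 = 9 - 1*0 = 9 + 0 = 9)
a(3)*Q = 9*(-85) = -765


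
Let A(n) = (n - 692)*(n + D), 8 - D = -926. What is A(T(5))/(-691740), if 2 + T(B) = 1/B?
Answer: 16169009/17293500 ≈ 0.93498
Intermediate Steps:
D = 934 (D = 8 - 1*(-926) = 8 + 926 = 934)
T(B) = -2 + 1/B
A(n) = (-692 + n)*(934 + n) (A(n) = (n - 692)*(n + 934) = (-692 + n)*(934 + n))
A(T(5))/(-691740) = (-646328 + (-2 + 1/5)**2 + 242*(-2 + 1/5))/(-691740) = (-646328 + (-2 + 1/5)**2 + 242*(-2 + 1/5))*(-1/691740) = (-646328 + (-9/5)**2 + 242*(-9/5))*(-1/691740) = (-646328 + 81/25 - 2178/5)*(-1/691740) = -16169009/25*(-1/691740) = 16169009/17293500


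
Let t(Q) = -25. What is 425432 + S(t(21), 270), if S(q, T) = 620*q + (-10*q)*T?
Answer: 477432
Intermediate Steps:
S(q, T) = 620*q - 10*T*q
425432 + S(t(21), 270) = 425432 + 10*(-25)*(62 - 1*270) = 425432 + 10*(-25)*(62 - 270) = 425432 + 10*(-25)*(-208) = 425432 + 52000 = 477432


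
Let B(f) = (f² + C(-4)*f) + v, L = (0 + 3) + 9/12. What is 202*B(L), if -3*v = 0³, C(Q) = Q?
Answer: -1515/8 ≈ -189.38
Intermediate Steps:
v = 0 (v = -⅓*0³ = -⅓*0 = 0)
L = 15/4 (L = 3 + 9*(1/12) = 3 + ¾ = 15/4 ≈ 3.7500)
B(f) = f² - 4*f (B(f) = (f² - 4*f) + 0 = f² - 4*f)
202*B(L) = 202*(15*(-4 + 15/4)/4) = 202*((15/4)*(-¼)) = 202*(-15/16) = -1515/8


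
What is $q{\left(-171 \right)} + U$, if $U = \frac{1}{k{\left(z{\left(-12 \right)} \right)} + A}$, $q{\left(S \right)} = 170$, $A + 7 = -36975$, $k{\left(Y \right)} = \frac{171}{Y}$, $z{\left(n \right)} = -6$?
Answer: $\frac{12583568}{74021} \approx 170.0$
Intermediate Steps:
$A = -36982$ ($A = -7 - 36975 = -36982$)
$U = - \frac{2}{74021}$ ($U = \frac{1}{\frac{171}{-6} - 36982} = \frac{1}{171 \left(- \frac{1}{6}\right) - 36982} = \frac{1}{- \frac{57}{2} - 36982} = \frac{1}{- \frac{74021}{2}} = - \frac{2}{74021} \approx -2.7019 \cdot 10^{-5}$)
$q{\left(-171 \right)} + U = 170 - \frac{2}{74021} = \frac{12583568}{74021}$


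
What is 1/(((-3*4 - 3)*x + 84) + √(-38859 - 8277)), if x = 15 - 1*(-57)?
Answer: -83/86596 - I*√2946/259788 ≈ -0.00095847 - 0.00020893*I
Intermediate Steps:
x = 72 (x = 15 + 57 = 72)
1/(((-3*4 - 3)*x + 84) + √(-38859 - 8277)) = 1/(((-3*4 - 3)*72 + 84) + √(-38859 - 8277)) = 1/(((-12 - 3)*72 + 84) + √(-47136)) = 1/((-15*72 + 84) + 4*I*√2946) = 1/((-1080 + 84) + 4*I*√2946) = 1/(-996 + 4*I*√2946)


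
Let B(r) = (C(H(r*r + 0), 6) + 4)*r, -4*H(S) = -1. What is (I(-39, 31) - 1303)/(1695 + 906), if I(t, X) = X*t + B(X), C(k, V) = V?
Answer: -734/867 ≈ -0.84660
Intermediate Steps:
H(S) = 1/4 (H(S) = -1/4*(-1) = 1/4)
B(r) = 10*r (B(r) = (6 + 4)*r = 10*r)
I(t, X) = 10*X + X*t (I(t, X) = X*t + 10*X = 10*X + X*t)
(I(-39, 31) - 1303)/(1695 + 906) = (31*(10 - 39) - 1303)/(1695 + 906) = (31*(-29) - 1303)/2601 = (-899 - 1303)*(1/2601) = -2202*1/2601 = -734/867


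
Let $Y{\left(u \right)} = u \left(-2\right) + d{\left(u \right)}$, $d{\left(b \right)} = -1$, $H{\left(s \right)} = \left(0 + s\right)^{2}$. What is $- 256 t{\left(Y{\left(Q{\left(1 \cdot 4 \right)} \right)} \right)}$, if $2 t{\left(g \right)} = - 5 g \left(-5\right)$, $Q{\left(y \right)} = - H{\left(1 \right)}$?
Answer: $-3200$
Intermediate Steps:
$H{\left(s \right)} = s^{2}$
$Q{\left(y \right)} = -1$ ($Q{\left(y \right)} = - 1^{2} = \left(-1\right) 1 = -1$)
$Y{\left(u \right)} = -1 - 2 u$ ($Y{\left(u \right)} = u \left(-2\right) - 1 = - 2 u - 1 = -1 - 2 u$)
$t{\left(g \right)} = \frac{25 g}{2}$ ($t{\left(g \right)} = \frac{- 5 g \left(-5\right)}{2} = \frac{25 g}{2}$)
$- 256 t{\left(Y{\left(Q{\left(1 \cdot 4 \right)} \right)} \right)} = - 256 \frac{25 \left(-1 - -2\right)}{2} = - 256 \frac{25 \left(-1 + 2\right)}{2} = - 256 \cdot \frac{25}{2} \cdot 1 = \left(-256\right) \frac{25}{2} = -3200$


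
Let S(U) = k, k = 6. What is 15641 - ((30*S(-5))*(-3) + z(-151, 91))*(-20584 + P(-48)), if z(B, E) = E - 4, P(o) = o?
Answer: -9330655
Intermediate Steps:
S(U) = 6
z(B, E) = -4 + E
15641 - ((30*S(-5))*(-3) + z(-151, 91))*(-20584 + P(-48)) = 15641 - ((30*6)*(-3) + (-4 + 91))*(-20584 - 48) = 15641 - (180*(-3) + 87)*(-20632) = 15641 - (-540 + 87)*(-20632) = 15641 - (-453)*(-20632) = 15641 - 1*9346296 = 15641 - 9346296 = -9330655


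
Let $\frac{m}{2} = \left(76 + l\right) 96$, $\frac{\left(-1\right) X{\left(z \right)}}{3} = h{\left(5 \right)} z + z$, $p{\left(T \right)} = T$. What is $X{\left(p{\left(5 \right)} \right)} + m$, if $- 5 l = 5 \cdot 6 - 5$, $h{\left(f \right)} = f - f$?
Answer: $13617$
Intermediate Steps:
$h{\left(f \right)} = 0$
$l = -5$ ($l = - \frac{5 \cdot 6 - 5}{5} = - \frac{30 - 5}{5} = \left(- \frac{1}{5}\right) 25 = -5$)
$X{\left(z \right)} = - 3 z$ ($X{\left(z \right)} = - 3 \left(0 z + z\right) = - 3 \left(0 + z\right) = - 3 z$)
$m = 13632$ ($m = 2 \left(76 - 5\right) 96 = 2 \cdot 71 \cdot 96 = 2 \cdot 6816 = 13632$)
$X{\left(p{\left(5 \right)} \right)} + m = \left(-3\right) 5 + 13632 = -15 + 13632 = 13617$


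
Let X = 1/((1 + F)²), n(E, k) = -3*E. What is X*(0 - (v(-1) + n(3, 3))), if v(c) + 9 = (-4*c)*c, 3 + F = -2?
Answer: 11/8 ≈ 1.3750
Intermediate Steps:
F = -5 (F = -3 - 2 = -5)
v(c) = -9 - 4*c² (v(c) = -9 + (-4*c)*c = -9 - 4*c²)
X = 1/16 (X = 1/((1 - 5)²) = 1/((-4)²) = 1/16 ≈ 0.062500)
X*(0 - (v(-1) + n(3, 3))) = (0 - ((-9 - 4*(-1)²) - 3*3))/16 = (0 - ((-9 - 4*1) - 9))/16 = (0 - ((-9 - 4) - 9))/16 = (0 - (-13 - 9))/16 = (0 - 1*(-22))/16 = (0 + 22)/16 = (1/16)*22 = 11/8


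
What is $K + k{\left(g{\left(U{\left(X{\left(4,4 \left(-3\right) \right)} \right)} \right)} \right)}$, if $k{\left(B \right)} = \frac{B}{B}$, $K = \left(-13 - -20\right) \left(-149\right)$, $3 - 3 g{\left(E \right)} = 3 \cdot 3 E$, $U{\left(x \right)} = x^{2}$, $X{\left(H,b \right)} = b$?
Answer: $-1042$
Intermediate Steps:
$g{\left(E \right)} = 1 - 3 E$ ($g{\left(E \right)} = 1 - \frac{3 \cdot 3 E}{3} = 1 - \frac{9 E}{3} = 1 - 3 E$)
$K = -1043$ ($K = \left(-13 + 20\right) \left(-149\right) = 7 \left(-149\right) = -1043$)
$k{\left(B \right)} = 1$
$K + k{\left(g{\left(U{\left(X{\left(4,4 \left(-3\right) \right)} \right)} \right)} \right)} = -1043 + 1 = -1042$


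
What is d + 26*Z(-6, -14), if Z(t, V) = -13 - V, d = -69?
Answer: -43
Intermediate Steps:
d + 26*Z(-6, -14) = -69 + 26*(-13 - 1*(-14)) = -69 + 26*(-13 + 14) = -69 + 26*1 = -69 + 26 = -43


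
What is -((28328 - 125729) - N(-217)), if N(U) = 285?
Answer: 97686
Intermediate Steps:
-((28328 - 125729) - N(-217)) = -((28328 - 125729) - 1*285) = -(-97401 - 285) = -1*(-97686) = 97686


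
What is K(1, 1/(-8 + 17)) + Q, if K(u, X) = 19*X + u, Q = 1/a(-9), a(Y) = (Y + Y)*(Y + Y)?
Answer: 1009/324 ≈ 3.1142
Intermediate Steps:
a(Y) = 4*Y² (a(Y) = (2*Y)*(2*Y) = 4*Y²)
Q = 1/324 (Q = 1/(4*(-9)²) = 1/(4*81) = 1/324 ≈ 0.0030864)
K(u, X) = u + 19*X
K(1, 1/(-8 + 17)) + Q = (1 + 19/(-8 + 17)) + 1/324 = (1 + 19/9) + 1/324 = 28/9 + 1/324 = 1009/324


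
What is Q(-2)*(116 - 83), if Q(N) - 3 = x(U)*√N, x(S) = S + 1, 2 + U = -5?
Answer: 99 - 198*I*√2 ≈ 99.0 - 280.01*I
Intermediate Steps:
U = -7 (U = -2 - 5 = -7)
x(S) = 1 + S
Q(N) = 3 - 6*√N (Q(N) = 3 + (1 - 7)*√N = 3 - 6*√N)
Q(-2)*(116 - 83) = (3 - 6*I*√2)*(116 - 83) = (3 - 6*I*√2)*33 = 99 - 198*I*√2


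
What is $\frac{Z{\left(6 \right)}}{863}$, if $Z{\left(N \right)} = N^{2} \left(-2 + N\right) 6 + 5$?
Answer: $\frac{869}{863} \approx 1.007$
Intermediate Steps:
$Z{\left(N \right)} = 5 + N^{2} \left(-12 + 6 N\right)$ ($Z{\left(N \right)} = N^{2} \left(-12 + 6 N\right) + 5 = 5 + N^{2} \left(-12 + 6 N\right)$)
$\frac{Z{\left(6 \right)}}{863} = \frac{5 - 12 \cdot 6^{2} + 6 \cdot 6^{3}}{863} = \left(5 - 432 + 6 \cdot 216\right) \frac{1}{863} = \left(5 - 432 + 1296\right) \frac{1}{863} = 869 \cdot \frac{1}{863} = \frac{869}{863}$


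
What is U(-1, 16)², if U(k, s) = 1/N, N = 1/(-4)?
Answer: 16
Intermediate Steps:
N = -¼ ≈ -0.25000
U(k, s) = -4 (U(k, s) = 1/(-¼) = -4)
U(-1, 16)² = (-4)² = 16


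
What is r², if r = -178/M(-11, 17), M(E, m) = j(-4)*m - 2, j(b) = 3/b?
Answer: 506944/3481 ≈ 145.63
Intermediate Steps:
M(E, m) = -2 - 3*m/4 (M(E, m) = (3/(-4))*m - 2 = (3*(-¼))*m - 2 = -3*m/4 - 2 = -2 - 3*m/4)
r = 712/59 (r = -178/(-2 - ¾*17) = -178/(-2 - 51/4) = -178/(-59/4) = -178*(-4/59) = 712/59 ≈ 12.068)
r² = (712/59)² = 506944/3481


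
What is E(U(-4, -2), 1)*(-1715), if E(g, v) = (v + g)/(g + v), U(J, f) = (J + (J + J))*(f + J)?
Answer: -1715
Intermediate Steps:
U(J, f) = 3*J*(J + f) (U(J, f) = (J + 2*J)*(J + f) = (3*J)*(J + f) = 3*J*(J + f))
E(g, v) = 1 (E(g, v) = (g + v)/(g + v) = 1)
E(U(-4, -2), 1)*(-1715) = 1*(-1715) = -1715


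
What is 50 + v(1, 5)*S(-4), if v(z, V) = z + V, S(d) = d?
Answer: 26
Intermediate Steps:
v(z, V) = V + z
50 + v(1, 5)*S(-4) = 50 + (5 + 1)*(-4) = 50 + 6*(-4) = 50 - 24 = 26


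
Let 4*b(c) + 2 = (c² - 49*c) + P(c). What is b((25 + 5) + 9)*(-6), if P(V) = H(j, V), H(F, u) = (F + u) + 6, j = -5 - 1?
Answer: 1059/2 ≈ 529.50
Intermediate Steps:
j = -6
H(F, u) = 6 + F + u
P(V) = V (P(V) = 6 - 6 + V = V)
b(c) = -½ - 12*c + c²/4 (b(c) = -½ + ((c² - 49*c) + c)/4 = -½ + (c² - 48*c)/4 = -½ + (-12*c + c²/4) = -½ - 12*c + c²/4)
b((25 + 5) + 9)*(-6) = (-½ - 12*((25 + 5) + 9) + ((25 + 5) + 9)²/4)*(-6) = (-½ - 12*(30 + 9) + (30 + 9)²/4)*(-6) = (-½ - 12*39 + (¼)*39²)*(-6) = (-½ - 468 + (¼)*1521)*(-6) = (-½ - 468 + 1521/4)*(-6) = -353/4*(-6) = 1059/2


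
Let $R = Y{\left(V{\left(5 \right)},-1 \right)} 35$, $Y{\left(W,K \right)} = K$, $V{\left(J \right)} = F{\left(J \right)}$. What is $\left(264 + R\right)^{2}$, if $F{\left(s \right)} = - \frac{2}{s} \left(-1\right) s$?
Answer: $52441$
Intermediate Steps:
$F{\left(s \right)} = 2$ ($F{\left(s \right)} = \frac{2}{s} s = 2$)
$V{\left(J \right)} = 2$
$R = -35$ ($R = \left(-1\right) 35 = -35$)
$\left(264 + R\right)^{2} = \left(264 - 35\right)^{2} = 229^{2} = 52441$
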